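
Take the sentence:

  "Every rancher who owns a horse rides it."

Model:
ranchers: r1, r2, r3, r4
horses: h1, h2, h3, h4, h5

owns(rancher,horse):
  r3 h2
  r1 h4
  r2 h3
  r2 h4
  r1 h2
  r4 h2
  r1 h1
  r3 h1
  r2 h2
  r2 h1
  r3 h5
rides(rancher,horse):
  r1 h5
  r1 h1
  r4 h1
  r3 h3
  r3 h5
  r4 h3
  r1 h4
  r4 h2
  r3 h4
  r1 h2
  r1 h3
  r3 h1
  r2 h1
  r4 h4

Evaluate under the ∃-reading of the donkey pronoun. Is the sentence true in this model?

True

"it" takes "a horse" as antecedent — a donkey pronoun bound across the clause boundary.
Weak reading: every rancher r with some owns-horse has at least one owns-horse h such that rides(r,h).
Per rancher: r1:✓  r2:✓  r3:✓  r4:✓
Every rancher in the restrictor has a witness.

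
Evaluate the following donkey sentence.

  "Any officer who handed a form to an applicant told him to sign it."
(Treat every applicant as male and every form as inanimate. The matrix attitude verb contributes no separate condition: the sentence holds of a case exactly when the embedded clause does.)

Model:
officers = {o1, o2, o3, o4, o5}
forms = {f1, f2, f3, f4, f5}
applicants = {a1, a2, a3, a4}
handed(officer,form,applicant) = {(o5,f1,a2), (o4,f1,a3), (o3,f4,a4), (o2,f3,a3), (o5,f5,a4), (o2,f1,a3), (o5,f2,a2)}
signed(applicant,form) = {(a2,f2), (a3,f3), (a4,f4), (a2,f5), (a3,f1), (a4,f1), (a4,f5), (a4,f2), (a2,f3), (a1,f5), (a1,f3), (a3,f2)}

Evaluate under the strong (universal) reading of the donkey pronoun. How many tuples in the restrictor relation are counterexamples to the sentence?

"him" takes "an applicant" as antecedent and "it" takes "a form"; both are donkey pronouns co-varying with the restrictor.
Strong reading: for every (o,f,a) with handed(o,f,a), signed(a,f).
Restrictor triples: (o2,f1,a3)→signed(a3,f1) ✓  (o2,f3,a3)→signed(a3,f3) ✓  (o3,f4,a4)→signed(a4,f4) ✓  (o4,f1,a3)→signed(a3,f1) ✓  (o5,f1,a2)→signed(a2,f1) ✗  (o5,f2,a2)→signed(a2,f2) ✓  (o5,f5,a4)→signed(a4,f5) ✓
Counterexamples (restrictor triples failing the scope): 1.

1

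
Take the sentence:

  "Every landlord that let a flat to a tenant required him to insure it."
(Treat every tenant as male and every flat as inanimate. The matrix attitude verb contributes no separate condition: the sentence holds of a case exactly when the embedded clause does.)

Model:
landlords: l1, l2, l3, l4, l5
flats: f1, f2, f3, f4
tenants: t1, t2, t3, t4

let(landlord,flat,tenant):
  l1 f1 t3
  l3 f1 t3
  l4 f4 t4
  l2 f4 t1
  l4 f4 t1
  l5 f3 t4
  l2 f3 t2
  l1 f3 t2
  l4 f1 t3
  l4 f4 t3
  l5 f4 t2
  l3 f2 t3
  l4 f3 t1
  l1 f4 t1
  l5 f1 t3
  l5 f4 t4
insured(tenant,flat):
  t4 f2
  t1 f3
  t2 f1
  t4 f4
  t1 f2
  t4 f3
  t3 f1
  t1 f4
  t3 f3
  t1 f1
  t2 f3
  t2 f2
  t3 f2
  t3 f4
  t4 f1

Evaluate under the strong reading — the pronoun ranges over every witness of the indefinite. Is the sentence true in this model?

"him" takes "a tenant" as antecedent and "it" takes "a flat"; both are donkey pronouns co-varying with the restrictor.
Strong reading: for every (l,f,t) with let(l,f,t), insured(t,f).
Restrictor triples: (l1,f1,t3)→insured(t3,f1) ✓  (l1,f3,t2)→insured(t2,f3) ✓  (l1,f4,t1)→insured(t1,f4) ✓  (l2,f3,t2)→insured(t2,f3) ✓  (l2,f4,t1)→insured(t1,f4) ✓  (l3,f1,t3)→insured(t3,f1) ✓  (l3,f2,t3)→insured(t3,f2) ✓  (l4,f1,t3)→insured(t3,f1) ✓  (l4,f3,t1)→insured(t1,f3) ✓  (l4,f4,t1)→insured(t1,f4) ✓  (l4,f4,t3)→insured(t3,f4) ✓  (l4,f4,t4)→insured(t4,f4) ✓  (l5,f1,t3)→insured(t3,f1) ✓  (l5,f3,t4)→insured(t4,f3) ✓  (l5,f4,t2)→insured(t2,f4) ✗  (l5,f4,t4)→insured(t4,f4) ✓
Counterexample: (l5,f4,t2) — insured(t2,f4) does not hold.

False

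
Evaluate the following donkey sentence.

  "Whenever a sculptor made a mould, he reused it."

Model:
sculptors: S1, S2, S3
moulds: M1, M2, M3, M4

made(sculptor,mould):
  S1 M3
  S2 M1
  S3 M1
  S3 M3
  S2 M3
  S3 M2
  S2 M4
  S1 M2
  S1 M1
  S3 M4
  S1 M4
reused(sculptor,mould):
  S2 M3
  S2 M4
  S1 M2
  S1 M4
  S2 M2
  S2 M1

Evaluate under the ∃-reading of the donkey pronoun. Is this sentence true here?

"it" takes "a mould" as antecedent — a donkey pronoun bound across the clause boundary.
Weak reading: every sculptor s with some made-mould has at least one made-mould m such that reused(s,m).
Per sculptor: S1:✓  S2:✓  S3:✗
S3 has no witness among its made-moulds.

False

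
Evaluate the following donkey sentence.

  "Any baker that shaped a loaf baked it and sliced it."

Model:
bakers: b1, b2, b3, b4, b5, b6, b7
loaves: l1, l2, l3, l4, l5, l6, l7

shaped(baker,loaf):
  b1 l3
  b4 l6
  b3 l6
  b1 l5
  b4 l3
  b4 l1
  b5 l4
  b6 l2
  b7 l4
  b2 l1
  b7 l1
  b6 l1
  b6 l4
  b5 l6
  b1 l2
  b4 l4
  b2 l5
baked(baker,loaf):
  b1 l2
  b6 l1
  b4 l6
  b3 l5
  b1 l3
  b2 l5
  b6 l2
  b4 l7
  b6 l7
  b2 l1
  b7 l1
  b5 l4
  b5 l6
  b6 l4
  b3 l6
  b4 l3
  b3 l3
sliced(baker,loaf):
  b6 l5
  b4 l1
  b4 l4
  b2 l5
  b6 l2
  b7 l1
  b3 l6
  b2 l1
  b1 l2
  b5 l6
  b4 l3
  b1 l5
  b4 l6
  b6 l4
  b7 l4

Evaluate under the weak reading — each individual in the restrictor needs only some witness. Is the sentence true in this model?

"it" takes "a loaf" as antecedent — a donkey pronoun bound across the clause boundary.
Weak reading: every baker b with some shaped-loaf has at least one shaped-loaf l such that baked(b,l) ∧ sliced(b,l).
Per baker: b1:✓  b2:✓  b3:✓  b4:✓  b5:✓  b6:✓  b7:✓
Every baker in the restrictor has a witness.

True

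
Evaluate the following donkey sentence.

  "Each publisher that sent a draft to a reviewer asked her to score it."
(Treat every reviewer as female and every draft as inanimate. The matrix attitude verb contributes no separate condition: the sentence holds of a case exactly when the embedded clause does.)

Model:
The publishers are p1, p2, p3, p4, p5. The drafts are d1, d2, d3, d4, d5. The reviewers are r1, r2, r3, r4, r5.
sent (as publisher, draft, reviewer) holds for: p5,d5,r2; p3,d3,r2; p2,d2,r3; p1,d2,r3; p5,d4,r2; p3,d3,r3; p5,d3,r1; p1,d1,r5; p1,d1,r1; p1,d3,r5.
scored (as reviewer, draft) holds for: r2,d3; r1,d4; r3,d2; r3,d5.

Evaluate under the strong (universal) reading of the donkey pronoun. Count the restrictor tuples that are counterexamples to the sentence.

7

"her" takes "a reviewer" as antecedent and "it" takes "a draft"; both are donkey pronouns co-varying with the restrictor.
Strong reading: for every (p,d,r) with sent(p,d,r), scored(r,d).
Restrictor triples: (p1,d1,r1)→scored(r1,d1) ✗  (p1,d1,r5)→scored(r5,d1) ✗  (p1,d2,r3)→scored(r3,d2) ✓  (p1,d3,r5)→scored(r5,d3) ✗  (p2,d2,r3)→scored(r3,d2) ✓  (p3,d3,r2)→scored(r2,d3) ✓  (p3,d3,r3)→scored(r3,d3) ✗  (p5,d3,r1)→scored(r1,d3) ✗  (p5,d4,r2)→scored(r2,d4) ✗  (p5,d5,r2)→scored(r2,d5) ✗
Counterexamples (restrictor triples failing the scope): 7.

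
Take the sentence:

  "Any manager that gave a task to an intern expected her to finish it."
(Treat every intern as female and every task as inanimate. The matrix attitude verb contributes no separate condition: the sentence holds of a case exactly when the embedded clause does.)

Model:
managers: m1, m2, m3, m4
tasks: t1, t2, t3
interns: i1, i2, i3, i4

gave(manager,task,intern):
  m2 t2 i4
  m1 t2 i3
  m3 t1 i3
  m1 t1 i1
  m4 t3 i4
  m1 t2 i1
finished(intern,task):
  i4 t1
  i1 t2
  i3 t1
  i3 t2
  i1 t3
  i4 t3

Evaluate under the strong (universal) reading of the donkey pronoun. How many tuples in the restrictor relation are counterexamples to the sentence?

"her" takes "an intern" as antecedent and "it" takes "a task"; both are donkey pronouns co-varying with the restrictor.
Strong reading: for every (m,t,i) with gave(m,t,i), finished(i,t).
Restrictor triples: (m1,t1,i1)→finished(i1,t1) ✗  (m1,t2,i1)→finished(i1,t2) ✓  (m1,t2,i3)→finished(i3,t2) ✓  (m2,t2,i4)→finished(i4,t2) ✗  (m3,t1,i3)→finished(i3,t1) ✓  (m4,t3,i4)→finished(i4,t3) ✓
Counterexamples (restrictor triples failing the scope): 2.

2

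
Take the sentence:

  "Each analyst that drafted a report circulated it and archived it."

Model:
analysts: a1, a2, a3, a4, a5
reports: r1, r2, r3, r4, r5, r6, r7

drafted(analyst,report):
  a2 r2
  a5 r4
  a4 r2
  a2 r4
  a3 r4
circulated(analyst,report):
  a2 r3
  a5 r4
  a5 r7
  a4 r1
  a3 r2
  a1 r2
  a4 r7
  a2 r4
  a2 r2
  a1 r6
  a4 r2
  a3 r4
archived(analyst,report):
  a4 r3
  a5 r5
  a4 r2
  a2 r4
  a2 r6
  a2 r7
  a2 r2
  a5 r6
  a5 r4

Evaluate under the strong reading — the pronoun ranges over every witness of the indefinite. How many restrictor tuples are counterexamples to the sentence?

1

"it" takes "a report" as antecedent — a donkey pronoun bound across the clause boundary.
Strong reading: for every (a,r) with drafted(a,r), circulated(a,r) ∧ archived(a,r).
Restrictor pairs: (a2,r2) ✓  (a2,r4) ✓  (a3,r4) ✗  (a4,r2) ✓  (a5,r4) ✓
Counterexamples (restrictor pairs failing the scope): 1.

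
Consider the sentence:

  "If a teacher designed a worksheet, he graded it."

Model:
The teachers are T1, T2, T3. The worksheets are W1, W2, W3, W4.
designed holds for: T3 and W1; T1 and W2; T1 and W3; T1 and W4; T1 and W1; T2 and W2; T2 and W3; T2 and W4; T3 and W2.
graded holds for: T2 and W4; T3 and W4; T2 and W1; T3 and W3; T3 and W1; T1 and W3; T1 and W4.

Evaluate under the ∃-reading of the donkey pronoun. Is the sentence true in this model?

"it" takes "a worksheet" as antecedent — a donkey pronoun bound across the clause boundary.
Weak reading: every teacher t with some designed-worksheet has at least one designed-worksheet w such that graded(t,w).
Per teacher: T1:✓  T2:✓  T3:✓
Every teacher in the restrictor has a witness.

True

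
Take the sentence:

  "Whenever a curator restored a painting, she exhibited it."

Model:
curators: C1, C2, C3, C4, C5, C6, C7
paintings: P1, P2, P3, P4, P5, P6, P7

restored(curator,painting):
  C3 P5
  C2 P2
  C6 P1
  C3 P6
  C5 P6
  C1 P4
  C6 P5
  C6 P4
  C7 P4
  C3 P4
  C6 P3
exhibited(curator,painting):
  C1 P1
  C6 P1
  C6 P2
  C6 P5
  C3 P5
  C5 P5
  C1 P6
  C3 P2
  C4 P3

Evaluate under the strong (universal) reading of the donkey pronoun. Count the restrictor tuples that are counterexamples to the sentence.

"it" takes "a painting" as antecedent — a donkey pronoun bound across the clause boundary.
Strong reading: for every (c,p) with restored(c,p), exhibited(c,p).
Restrictor pairs: (C1,P4) ✗  (C2,P2) ✗  (C3,P4) ✗  (C3,P5) ✓  (C3,P6) ✗  (C5,P6) ✗  (C6,P1) ✓  (C6,P3) ✗  (C6,P4) ✗  (C6,P5) ✓  (C7,P4) ✗
Counterexamples (restrictor pairs failing the scope): 8.

8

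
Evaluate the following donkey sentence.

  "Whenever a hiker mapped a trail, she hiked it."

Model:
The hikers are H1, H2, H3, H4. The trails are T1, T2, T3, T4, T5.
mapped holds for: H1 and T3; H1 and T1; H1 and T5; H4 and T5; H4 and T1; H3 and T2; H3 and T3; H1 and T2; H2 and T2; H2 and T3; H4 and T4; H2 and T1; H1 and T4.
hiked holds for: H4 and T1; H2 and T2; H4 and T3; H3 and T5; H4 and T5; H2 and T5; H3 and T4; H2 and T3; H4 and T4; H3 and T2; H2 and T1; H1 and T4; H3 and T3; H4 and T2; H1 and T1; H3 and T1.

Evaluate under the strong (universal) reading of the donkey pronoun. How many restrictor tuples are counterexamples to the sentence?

3

"it" takes "a trail" as antecedent — a donkey pronoun bound across the clause boundary.
Strong reading: for every (h,t) with mapped(h,t), hiked(h,t).
Restrictor pairs: (H1,T1) ✓  (H1,T2) ✗  (H1,T3) ✗  (H1,T4) ✓  (H1,T5) ✗  (H2,T1) ✓  (H2,T2) ✓  (H2,T3) ✓  (H3,T2) ✓  (H3,T3) ✓  (H4,T1) ✓  (H4,T4) ✓  (H4,T5) ✓
Counterexamples (restrictor pairs failing the scope): 3.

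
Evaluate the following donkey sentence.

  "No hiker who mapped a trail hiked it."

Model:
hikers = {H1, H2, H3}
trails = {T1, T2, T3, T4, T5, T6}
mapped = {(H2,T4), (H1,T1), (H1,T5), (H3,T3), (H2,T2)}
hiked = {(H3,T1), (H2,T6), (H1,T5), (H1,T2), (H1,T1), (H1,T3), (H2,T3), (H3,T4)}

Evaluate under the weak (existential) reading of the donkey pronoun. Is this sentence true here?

"it" takes "a trail" as antecedent — a donkey pronoun bound across the clause boundary.
Truth condition: for no (h,t) with mapped(h,t) does hiked(h,t) hold.
Restrictor pairs — does the scope hold? (H1,T1):holds  (H1,T5):holds  (H2,T2):fails  (H2,T4):fails  (H3,T3):fails
Scope holds for 2 pair(s), so the sentence is false.

False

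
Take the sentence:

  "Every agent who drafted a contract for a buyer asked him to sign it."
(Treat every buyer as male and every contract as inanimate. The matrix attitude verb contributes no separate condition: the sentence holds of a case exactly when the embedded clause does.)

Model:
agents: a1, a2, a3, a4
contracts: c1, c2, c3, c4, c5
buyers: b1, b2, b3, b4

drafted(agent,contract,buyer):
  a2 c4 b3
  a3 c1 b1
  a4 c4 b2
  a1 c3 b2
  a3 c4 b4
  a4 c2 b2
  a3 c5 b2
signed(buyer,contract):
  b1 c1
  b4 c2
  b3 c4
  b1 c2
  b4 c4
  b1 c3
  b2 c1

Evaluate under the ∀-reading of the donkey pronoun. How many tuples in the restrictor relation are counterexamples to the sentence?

"him" takes "a buyer" as antecedent and "it" takes "a contract"; both are donkey pronouns co-varying with the restrictor.
Strong reading: for every (a,c,b) with drafted(a,c,b), signed(b,c).
Restrictor triples: (a1,c3,b2)→signed(b2,c3) ✗  (a2,c4,b3)→signed(b3,c4) ✓  (a3,c1,b1)→signed(b1,c1) ✓  (a3,c4,b4)→signed(b4,c4) ✓  (a3,c5,b2)→signed(b2,c5) ✗  (a4,c2,b2)→signed(b2,c2) ✗  (a4,c4,b2)→signed(b2,c4) ✗
Counterexamples (restrictor triples failing the scope): 4.

4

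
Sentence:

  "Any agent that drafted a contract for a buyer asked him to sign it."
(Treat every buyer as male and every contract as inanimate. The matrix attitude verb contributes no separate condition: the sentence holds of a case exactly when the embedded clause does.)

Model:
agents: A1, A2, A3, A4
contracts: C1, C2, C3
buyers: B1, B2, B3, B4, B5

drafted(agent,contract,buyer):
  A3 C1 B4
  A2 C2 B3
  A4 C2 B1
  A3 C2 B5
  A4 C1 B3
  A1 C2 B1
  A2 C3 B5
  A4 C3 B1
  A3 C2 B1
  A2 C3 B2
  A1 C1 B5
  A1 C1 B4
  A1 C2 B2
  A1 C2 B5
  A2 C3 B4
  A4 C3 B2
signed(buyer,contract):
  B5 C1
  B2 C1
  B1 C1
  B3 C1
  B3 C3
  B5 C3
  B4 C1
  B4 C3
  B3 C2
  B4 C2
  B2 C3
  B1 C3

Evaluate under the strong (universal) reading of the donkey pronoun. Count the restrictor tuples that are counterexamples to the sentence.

"him" takes "a buyer" as antecedent and "it" takes "a contract"; both are donkey pronouns co-varying with the restrictor.
Strong reading: for every (a,c,b) with drafted(a,c,b), signed(b,c).
Restrictor triples: (A1,C1,B4)→signed(B4,C1) ✓  (A1,C1,B5)→signed(B5,C1) ✓  (A1,C2,B1)→signed(B1,C2) ✗  (A1,C2,B2)→signed(B2,C2) ✗  (A1,C2,B5)→signed(B5,C2) ✗  (A2,C2,B3)→signed(B3,C2) ✓  (A2,C3,B2)→signed(B2,C3) ✓  (A2,C3,B4)→signed(B4,C3) ✓  (A2,C3,B5)→signed(B5,C3) ✓  (A3,C1,B4)→signed(B4,C1) ✓  (A3,C2,B1)→signed(B1,C2) ✗  (A3,C2,B5)→signed(B5,C2) ✗  (A4,C1,B3)→signed(B3,C1) ✓  (A4,C2,B1)→signed(B1,C2) ✗  (A4,C3,B1)→signed(B1,C3) ✓  (A4,C3,B2)→signed(B2,C3) ✓
Counterexamples (restrictor triples failing the scope): 6.

6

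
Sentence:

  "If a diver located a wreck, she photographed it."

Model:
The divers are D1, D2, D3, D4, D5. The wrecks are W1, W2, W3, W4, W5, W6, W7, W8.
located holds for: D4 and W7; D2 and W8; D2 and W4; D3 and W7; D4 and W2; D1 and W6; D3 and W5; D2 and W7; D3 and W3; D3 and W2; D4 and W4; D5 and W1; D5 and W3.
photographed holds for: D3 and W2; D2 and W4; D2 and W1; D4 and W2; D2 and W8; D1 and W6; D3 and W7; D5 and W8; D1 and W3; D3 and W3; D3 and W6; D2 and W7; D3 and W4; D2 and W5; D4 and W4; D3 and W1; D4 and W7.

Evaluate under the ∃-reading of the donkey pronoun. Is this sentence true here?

"it" takes "a wreck" as antecedent — a donkey pronoun bound across the clause boundary.
Weak reading: every diver d with some located-wreck has at least one located-wreck w such that photographed(d,w).
Per diver: D1:✓  D2:✓  D3:✓  D4:✓  D5:✗
D5 has no witness among its located-wrecks.

False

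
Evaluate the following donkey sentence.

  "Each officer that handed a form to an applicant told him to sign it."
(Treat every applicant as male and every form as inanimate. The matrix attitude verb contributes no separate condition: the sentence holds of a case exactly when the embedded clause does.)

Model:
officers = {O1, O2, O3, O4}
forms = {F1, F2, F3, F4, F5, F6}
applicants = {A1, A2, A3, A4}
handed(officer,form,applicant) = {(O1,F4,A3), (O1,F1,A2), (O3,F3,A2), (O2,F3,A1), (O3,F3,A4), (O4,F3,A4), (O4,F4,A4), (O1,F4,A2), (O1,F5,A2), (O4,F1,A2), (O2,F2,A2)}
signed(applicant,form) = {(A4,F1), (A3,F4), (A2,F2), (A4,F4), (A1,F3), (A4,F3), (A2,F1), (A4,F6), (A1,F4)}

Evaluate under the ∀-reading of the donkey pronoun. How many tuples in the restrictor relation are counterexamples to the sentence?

3

"him" takes "an applicant" as antecedent and "it" takes "a form"; both are donkey pronouns co-varying with the restrictor.
Strong reading: for every (o,f,a) with handed(o,f,a), signed(a,f).
Restrictor triples: (O1,F1,A2)→signed(A2,F1) ✓  (O1,F4,A2)→signed(A2,F4) ✗  (O1,F4,A3)→signed(A3,F4) ✓  (O1,F5,A2)→signed(A2,F5) ✗  (O2,F2,A2)→signed(A2,F2) ✓  (O2,F3,A1)→signed(A1,F3) ✓  (O3,F3,A2)→signed(A2,F3) ✗  (O3,F3,A4)→signed(A4,F3) ✓  (O4,F1,A2)→signed(A2,F1) ✓  (O4,F3,A4)→signed(A4,F3) ✓  (O4,F4,A4)→signed(A4,F4) ✓
Counterexamples (restrictor triples failing the scope): 3.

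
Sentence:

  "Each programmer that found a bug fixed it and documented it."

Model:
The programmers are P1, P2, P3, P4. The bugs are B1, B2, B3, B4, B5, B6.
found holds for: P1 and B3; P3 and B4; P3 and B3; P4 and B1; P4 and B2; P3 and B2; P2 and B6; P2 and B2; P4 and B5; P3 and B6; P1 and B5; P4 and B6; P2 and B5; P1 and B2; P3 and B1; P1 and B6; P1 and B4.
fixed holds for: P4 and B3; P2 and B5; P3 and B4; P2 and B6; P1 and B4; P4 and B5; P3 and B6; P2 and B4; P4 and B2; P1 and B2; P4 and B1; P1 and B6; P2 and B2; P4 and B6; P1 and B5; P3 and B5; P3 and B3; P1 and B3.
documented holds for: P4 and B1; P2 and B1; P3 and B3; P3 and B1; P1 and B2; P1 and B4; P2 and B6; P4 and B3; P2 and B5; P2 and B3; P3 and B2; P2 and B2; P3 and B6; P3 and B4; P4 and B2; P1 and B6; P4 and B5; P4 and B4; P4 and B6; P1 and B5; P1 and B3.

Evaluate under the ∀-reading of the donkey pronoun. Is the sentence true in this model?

False

"it" takes "a bug" as antecedent — a donkey pronoun bound across the clause boundary.
Strong reading: for every (p,b) with found(p,b), fixed(p,b) ∧ documented(p,b).
Restrictor pairs: (P1,B2) ✓  (P1,B3) ✓  (P1,B4) ✓  (P1,B5) ✓  (P1,B6) ✓  (P2,B2) ✓  (P2,B5) ✓  (P2,B6) ✓  (P3,B1) ✗  (P3,B2) ✗  (P3,B3) ✓  (P3,B4) ✓  (P3,B6) ✓  (P4,B1) ✓  (P4,B2) ✓  (P4,B5) ✓  (P4,B6) ✓
Counterexample: (P3,B1) is in found but fails the scope.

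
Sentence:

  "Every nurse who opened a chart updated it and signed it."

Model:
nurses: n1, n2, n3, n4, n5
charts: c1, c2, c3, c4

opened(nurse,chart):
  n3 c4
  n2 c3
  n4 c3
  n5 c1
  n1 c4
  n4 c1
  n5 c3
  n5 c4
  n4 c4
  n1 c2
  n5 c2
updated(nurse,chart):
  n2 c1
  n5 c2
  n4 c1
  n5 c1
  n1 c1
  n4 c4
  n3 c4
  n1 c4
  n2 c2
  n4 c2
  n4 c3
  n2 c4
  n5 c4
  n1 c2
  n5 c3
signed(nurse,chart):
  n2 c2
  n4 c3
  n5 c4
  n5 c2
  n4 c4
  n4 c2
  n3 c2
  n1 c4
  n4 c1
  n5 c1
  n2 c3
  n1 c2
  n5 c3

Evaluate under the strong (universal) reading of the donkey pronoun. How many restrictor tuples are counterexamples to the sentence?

2

"it" takes "a chart" as antecedent — a donkey pronoun bound across the clause boundary.
Strong reading: for every (n,c) with opened(n,c), updated(n,c) ∧ signed(n,c).
Restrictor pairs: (n1,c2) ✓  (n1,c4) ✓  (n2,c3) ✗  (n3,c4) ✗  (n4,c1) ✓  (n4,c3) ✓  (n4,c4) ✓  (n5,c1) ✓  (n5,c2) ✓  (n5,c3) ✓  (n5,c4) ✓
Counterexamples (restrictor pairs failing the scope): 2.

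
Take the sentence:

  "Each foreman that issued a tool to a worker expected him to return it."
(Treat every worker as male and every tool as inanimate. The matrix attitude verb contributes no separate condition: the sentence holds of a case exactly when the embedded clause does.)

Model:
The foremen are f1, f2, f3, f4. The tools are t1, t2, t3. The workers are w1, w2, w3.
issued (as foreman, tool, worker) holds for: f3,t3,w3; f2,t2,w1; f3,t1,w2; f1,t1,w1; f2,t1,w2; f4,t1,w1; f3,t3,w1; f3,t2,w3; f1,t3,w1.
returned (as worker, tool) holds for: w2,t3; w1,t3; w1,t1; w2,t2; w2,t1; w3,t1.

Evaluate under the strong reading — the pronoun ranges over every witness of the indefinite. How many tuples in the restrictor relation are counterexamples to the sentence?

"him" takes "a worker" as antecedent and "it" takes "a tool"; both are donkey pronouns co-varying with the restrictor.
Strong reading: for every (f,t,w) with issued(f,t,w), returned(w,t).
Restrictor triples: (f1,t1,w1)→returned(w1,t1) ✓  (f1,t3,w1)→returned(w1,t3) ✓  (f2,t1,w2)→returned(w2,t1) ✓  (f2,t2,w1)→returned(w1,t2) ✗  (f3,t1,w2)→returned(w2,t1) ✓  (f3,t2,w3)→returned(w3,t2) ✗  (f3,t3,w1)→returned(w1,t3) ✓  (f3,t3,w3)→returned(w3,t3) ✗  (f4,t1,w1)→returned(w1,t1) ✓
Counterexamples (restrictor triples failing the scope): 3.

3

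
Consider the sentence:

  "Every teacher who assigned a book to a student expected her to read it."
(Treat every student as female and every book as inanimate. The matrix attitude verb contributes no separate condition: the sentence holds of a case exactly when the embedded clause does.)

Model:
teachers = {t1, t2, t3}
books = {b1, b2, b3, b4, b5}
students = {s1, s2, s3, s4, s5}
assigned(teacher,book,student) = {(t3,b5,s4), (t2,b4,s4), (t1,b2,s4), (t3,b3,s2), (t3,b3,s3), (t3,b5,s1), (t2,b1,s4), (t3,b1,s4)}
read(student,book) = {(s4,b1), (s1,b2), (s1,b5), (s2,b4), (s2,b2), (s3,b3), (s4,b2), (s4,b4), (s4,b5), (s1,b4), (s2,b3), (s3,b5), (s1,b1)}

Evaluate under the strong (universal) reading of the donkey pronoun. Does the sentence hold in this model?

True

"her" takes "a student" as antecedent and "it" takes "a book"; both are donkey pronouns co-varying with the restrictor.
Strong reading: for every (t,b,s) with assigned(t,b,s), read(s,b).
Restrictor triples: (t1,b2,s4)→read(s4,b2) ✓  (t2,b1,s4)→read(s4,b1) ✓  (t2,b4,s4)→read(s4,b4) ✓  (t3,b1,s4)→read(s4,b1) ✓  (t3,b3,s2)→read(s2,b3) ✓  (t3,b3,s3)→read(s3,b3) ✓  (t3,b5,s1)→read(s1,b5) ✓  (t3,b5,s4)→read(s4,b5) ✓
Every restrictor triple satisfies the scope.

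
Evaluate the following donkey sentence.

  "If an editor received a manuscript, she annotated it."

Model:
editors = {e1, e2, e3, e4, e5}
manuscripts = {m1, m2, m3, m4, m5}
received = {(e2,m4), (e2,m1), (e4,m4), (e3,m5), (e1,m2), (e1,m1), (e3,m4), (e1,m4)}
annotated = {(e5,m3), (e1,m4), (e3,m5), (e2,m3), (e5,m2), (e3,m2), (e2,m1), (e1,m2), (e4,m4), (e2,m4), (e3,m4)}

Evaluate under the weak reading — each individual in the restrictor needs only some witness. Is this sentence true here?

True

"it" takes "a manuscript" as antecedent — a donkey pronoun bound across the clause boundary.
Weak reading: every editor e with some received-manuscript has at least one received-manuscript m such that annotated(e,m).
Per editor: e1:✓  e2:✓  e3:✓  e4:✓
Every editor in the restrictor has a witness.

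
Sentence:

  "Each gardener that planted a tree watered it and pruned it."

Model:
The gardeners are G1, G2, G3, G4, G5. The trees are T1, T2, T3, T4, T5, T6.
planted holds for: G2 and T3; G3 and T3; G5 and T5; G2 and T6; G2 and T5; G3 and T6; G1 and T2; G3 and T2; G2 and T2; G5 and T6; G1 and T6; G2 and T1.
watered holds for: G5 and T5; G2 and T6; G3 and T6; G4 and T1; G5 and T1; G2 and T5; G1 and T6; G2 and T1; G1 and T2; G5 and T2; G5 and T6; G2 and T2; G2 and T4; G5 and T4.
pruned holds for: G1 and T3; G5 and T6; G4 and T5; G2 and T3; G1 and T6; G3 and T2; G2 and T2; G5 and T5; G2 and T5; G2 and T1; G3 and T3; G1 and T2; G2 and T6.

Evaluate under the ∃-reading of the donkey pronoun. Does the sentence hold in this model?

"it" takes "a tree" as antecedent — a donkey pronoun bound across the clause boundary.
Weak reading: every gardener g with some planted-tree has at least one planted-tree t such that watered(g,t) ∧ pruned(g,t).
Per gardener: G1:✓  G2:✓  G3:✗  G5:✓
G3 has no witness among its planted-trees.

False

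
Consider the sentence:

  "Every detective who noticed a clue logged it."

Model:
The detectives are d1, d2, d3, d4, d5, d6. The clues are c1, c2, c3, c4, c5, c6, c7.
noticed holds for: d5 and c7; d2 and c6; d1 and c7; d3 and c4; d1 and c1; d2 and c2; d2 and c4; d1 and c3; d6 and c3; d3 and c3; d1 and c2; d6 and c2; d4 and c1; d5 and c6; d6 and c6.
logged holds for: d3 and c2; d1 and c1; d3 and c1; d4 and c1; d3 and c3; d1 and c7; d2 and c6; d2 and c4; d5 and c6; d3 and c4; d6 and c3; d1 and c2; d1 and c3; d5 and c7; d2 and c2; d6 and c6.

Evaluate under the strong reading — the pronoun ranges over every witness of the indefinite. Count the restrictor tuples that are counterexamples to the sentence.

"it" takes "a clue" as antecedent — a donkey pronoun bound across the clause boundary.
Strong reading: for every (d,c) with noticed(d,c), logged(d,c).
Restrictor pairs: (d1,c1) ✓  (d1,c2) ✓  (d1,c3) ✓  (d1,c7) ✓  (d2,c2) ✓  (d2,c4) ✓  (d2,c6) ✓  (d3,c3) ✓  (d3,c4) ✓  (d4,c1) ✓  (d5,c6) ✓  (d5,c7) ✓  (d6,c2) ✗  (d6,c3) ✓  (d6,c6) ✓
Counterexamples (restrictor pairs failing the scope): 1.

1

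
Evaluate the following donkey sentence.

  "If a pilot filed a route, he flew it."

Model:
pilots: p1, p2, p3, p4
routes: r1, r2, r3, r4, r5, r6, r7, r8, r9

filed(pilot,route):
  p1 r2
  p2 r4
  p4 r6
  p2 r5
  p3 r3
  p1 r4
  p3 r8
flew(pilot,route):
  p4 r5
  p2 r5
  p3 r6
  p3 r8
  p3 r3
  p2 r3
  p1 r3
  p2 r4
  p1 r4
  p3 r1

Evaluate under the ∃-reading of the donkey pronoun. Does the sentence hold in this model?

"it" takes "a route" as antecedent — a donkey pronoun bound across the clause boundary.
Weak reading: every pilot p with some filed-route has at least one filed-route r such that flew(p,r).
Per pilot: p1:✓  p2:✓  p3:✓  p4:✗
p4 has no witness among its filed-routes.

False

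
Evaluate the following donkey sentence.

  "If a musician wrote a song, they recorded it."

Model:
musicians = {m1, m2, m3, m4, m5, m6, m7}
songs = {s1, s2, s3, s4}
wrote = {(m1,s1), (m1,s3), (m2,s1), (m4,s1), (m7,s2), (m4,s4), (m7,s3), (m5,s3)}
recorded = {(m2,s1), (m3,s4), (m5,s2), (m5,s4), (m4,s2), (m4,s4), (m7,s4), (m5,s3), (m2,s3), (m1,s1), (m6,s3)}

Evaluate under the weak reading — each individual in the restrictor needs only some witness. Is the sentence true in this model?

False

"it" takes "a song" as antecedent — a donkey pronoun bound across the clause boundary.
Weak reading: every musician m with some wrote-song has at least one wrote-song s such that recorded(m,s).
Per musician: m1:✓  m2:✓  m4:✓  m5:✓  m7:✗
m7 has no witness among its wrote-songs.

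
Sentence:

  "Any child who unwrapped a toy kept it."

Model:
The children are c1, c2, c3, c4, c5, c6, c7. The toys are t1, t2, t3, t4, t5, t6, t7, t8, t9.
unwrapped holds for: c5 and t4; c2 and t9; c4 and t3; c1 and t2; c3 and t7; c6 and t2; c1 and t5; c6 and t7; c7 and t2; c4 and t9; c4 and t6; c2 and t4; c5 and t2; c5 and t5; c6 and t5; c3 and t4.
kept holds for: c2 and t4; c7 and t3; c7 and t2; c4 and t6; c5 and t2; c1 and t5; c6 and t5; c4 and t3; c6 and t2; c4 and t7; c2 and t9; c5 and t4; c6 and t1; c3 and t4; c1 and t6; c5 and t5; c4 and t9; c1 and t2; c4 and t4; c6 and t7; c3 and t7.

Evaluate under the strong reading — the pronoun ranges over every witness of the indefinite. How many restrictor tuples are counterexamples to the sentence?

"it" takes "a toy" as antecedent — a donkey pronoun bound across the clause boundary.
Strong reading: for every (c,t) with unwrapped(c,t), kept(c,t).
Restrictor pairs: (c1,t2) ✓  (c1,t5) ✓  (c2,t4) ✓  (c2,t9) ✓  (c3,t4) ✓  (c3,t7) ✓  (c4,t3) ✓  (c4,t6) ✓  (c4,t9) ✓  (c5,t2) ✓  (c5,t4) ✓  (c5,t5) ✓  (c6,t2) ✓  (c6,t5) ✓  (c6,t7) ✓  (c7,t2) ✓
Counterexamples (restrictor pairs failing the scope): 0.

0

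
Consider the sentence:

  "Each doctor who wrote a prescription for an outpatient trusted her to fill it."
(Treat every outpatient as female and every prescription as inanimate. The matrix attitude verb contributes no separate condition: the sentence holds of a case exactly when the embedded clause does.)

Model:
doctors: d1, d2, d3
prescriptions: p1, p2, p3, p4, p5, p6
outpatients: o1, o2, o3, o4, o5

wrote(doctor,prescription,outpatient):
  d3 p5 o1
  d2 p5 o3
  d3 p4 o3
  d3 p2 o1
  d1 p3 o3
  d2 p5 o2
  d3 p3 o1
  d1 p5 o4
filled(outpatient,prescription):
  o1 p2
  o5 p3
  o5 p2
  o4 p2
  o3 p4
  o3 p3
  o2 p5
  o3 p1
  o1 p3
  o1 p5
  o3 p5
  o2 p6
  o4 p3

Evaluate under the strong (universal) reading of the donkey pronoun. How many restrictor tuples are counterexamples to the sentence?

"her" takes "an outpatient" as antecedent and "it" takes "a prescription"; both are donkey pronouns co-varying with the restrictor.
Strong reading: for every (d,p,o) with wrote(d,p,o), filled(o,p).
Restrictor triples: (d1,p3,o3)→filled(o3,p3) ✓  (d1,p5,o4)→filled(o4,p5) ✗  (d2,p5,o2)→filled(o2,p5) ✓  (d2,p5,o3)→filled(o3,p5) ✓  (d3,p2,o1)→filled(o1,p2) ✓  (d3,p3,o1)→filled(o1,p3) ✓  (d3,p4,o3)→filled(o3,p4) ✓  (d3,p5,o1)→filled(o1,p5) ✓
Counterexamples (restrictor triples failing the scope): 1.

1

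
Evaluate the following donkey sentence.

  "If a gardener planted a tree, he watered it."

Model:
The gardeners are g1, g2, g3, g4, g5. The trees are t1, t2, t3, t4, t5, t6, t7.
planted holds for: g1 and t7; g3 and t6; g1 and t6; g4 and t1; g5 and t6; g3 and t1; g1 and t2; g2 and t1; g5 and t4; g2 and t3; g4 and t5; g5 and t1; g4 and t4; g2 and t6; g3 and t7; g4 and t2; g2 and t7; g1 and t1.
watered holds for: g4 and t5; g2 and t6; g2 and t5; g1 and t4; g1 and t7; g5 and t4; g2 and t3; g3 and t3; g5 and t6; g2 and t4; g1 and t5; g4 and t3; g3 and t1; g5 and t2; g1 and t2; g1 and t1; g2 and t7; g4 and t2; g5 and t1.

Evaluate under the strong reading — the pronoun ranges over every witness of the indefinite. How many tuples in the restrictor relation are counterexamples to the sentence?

"it" takes "a tree" as antecedent — a donkey pronoun bound across the clause boundary.
Strong reading: for every (g,t) with planted(g,t), watered(g,t).
Restrictor pairs: (g1,t1) ✓  (g1,t2) ✓  (g1,t6) ✗  (g1,t7) ✓  (g2,t1) ✗  (g2,t3) ✓  (g2,t6) ✓  (g2,t7) ✓  (g3,t1) ✓  (g3,t6) ✗  (g3,t7) ✗  (g4,t1) ✗  (g4,t2) ✓  (g4,t4) ✗  (g4,t5) ✓  (g5,t1) ✓  (g5,t4) ✓  (g5,t6) ✓
Counterexamples (restrictor pairs failing the scope): 6.

6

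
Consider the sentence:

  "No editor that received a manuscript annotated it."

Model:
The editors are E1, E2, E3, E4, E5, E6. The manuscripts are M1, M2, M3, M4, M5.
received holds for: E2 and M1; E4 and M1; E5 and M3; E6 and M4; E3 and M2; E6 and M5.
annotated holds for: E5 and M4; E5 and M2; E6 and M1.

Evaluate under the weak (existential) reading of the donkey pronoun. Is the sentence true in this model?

True

"it" takes "a manuscript" as antecedent — a donkey pronoun bound across the clause boundary.
Truth condition: for no (e,m) with received(e,m) does annotated(e,m) hold.
Restrictor pairs — does the scope hold? (E2,M1):fails  (E3,M2):fails  (E4,M1):fails  (E5,M3):fails  (E6,M4):fails  (E6,M5):fails
Scope holds for no restrictor pair, so the sentence is true.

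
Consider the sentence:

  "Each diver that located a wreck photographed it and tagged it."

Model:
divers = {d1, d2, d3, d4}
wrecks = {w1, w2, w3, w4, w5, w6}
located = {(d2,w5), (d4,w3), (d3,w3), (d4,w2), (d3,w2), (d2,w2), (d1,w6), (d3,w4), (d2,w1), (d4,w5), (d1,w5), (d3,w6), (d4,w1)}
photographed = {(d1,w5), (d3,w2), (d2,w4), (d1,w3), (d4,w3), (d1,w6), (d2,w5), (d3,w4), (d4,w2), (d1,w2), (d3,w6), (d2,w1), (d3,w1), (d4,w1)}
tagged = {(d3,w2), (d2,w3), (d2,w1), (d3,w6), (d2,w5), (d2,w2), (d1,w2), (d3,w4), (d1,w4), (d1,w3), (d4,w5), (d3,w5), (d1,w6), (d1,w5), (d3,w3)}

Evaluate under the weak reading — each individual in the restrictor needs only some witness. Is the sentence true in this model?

"it" takes "a wreck" as antecedent — a donkey pronoun bound across the clause boundary.
Weak reading: every diver d with some located-wreck has at least one located-wreck w such that photographed(d,w) ∧ tagged(d,w).
Per diver: d1:✓  d2:✓  d3:✓  d4:✗
d4 has no witness among its located-wrecks.

False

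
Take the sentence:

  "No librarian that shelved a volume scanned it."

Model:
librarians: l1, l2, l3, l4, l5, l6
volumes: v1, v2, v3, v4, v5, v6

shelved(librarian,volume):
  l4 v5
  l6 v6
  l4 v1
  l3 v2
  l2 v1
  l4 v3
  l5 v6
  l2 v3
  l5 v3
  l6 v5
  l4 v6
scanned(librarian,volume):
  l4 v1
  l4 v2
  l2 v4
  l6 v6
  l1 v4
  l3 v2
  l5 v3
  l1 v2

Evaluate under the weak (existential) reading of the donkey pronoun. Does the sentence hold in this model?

"it" takes "a volume" as antecedent — a donkey pronoun bound across the clause boundary.
Truth condition: for no (l,v) with shelved(l,v) does scanned(l,v) hold.
Restrictor pairs — does the scope hold? (l2,v1):fails  (l2,v3):fails  (l3,v2):holds  (l4,v1):holds  (l4,v3):fails  (l4,v5):fails  (l4,v6):fails  (l5,v3):holds  (l5,v6):fails  (l6,v5):fails  (l6,v6):holds
Scope holds for 4 pair(s), so the sentence is false.

False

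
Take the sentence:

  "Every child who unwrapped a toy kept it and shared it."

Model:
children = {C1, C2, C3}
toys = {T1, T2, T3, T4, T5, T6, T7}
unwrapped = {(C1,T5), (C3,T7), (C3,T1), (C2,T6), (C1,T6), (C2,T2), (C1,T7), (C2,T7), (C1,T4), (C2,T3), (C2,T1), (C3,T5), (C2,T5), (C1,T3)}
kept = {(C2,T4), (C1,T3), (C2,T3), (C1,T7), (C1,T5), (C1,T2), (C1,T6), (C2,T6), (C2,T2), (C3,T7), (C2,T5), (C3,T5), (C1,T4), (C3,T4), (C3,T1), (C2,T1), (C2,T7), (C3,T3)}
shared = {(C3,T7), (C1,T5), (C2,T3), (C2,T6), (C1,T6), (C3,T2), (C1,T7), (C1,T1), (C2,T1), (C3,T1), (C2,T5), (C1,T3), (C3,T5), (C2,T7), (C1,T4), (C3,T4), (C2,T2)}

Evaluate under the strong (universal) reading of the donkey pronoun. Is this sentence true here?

True

"it" takes "a toy" as antecedent — a donkey pronoun bound across the clause boundary.
Strong reading: for every (c,t) with unwrapped(c,t), kept(c,t) ∧ shared(c,t).
Restrictor pairs: (C1,T3) ✓  (C1,T4) ✓  (C1,T5) ✓  (C1,T6) ✓  (C1,T7) ✓  (C2,T1) ✓  (C2,T2) ✓  (C2,T3) ✓  (C2,T5) ✓  (C2,T6) ✓  (C2,T7) ✓  (C3,T1) ✓  (C3,T5) ✓  (C3,T7) ✓
Every restrictor pair satisfies the scope.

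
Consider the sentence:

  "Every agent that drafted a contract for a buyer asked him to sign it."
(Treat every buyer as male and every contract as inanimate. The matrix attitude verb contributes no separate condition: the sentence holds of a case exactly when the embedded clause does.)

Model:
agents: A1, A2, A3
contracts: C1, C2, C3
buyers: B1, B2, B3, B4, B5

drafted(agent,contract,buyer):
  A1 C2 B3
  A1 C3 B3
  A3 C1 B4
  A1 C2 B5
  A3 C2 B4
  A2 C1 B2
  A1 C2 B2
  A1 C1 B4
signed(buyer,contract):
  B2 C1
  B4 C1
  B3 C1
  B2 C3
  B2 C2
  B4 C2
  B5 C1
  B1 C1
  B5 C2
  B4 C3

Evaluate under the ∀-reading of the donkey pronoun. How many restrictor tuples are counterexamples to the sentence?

"him" takes "a buyer" as antecedent and "it" takes "a contract"; both are donkey pronouns co-varying with the restrictor.
Strong reading: for every (a,c,b) with drafted(a,c,b), signed(b,c).
Restrictor triples: (A1,C1,B4)→signed(B4,C1) ✓  (A1,C2,B2)→signed(B2,C2) ✓  (A1,C2,B3)→signed(B3,C2) ✗  (A1,C2,B5)→signed(B5,C2) ✓  (A1,C3,B3)→signed(B3,C3) ✗  (A2,C1,B2)→signed(B2,C1) ✓  (A3,C1,B4)→signed(B4,C1) ✓  (A3,C2,B4)→signed(B4,C2) ✓
Counterexamples (restrictor triples failing the scope): 2.

2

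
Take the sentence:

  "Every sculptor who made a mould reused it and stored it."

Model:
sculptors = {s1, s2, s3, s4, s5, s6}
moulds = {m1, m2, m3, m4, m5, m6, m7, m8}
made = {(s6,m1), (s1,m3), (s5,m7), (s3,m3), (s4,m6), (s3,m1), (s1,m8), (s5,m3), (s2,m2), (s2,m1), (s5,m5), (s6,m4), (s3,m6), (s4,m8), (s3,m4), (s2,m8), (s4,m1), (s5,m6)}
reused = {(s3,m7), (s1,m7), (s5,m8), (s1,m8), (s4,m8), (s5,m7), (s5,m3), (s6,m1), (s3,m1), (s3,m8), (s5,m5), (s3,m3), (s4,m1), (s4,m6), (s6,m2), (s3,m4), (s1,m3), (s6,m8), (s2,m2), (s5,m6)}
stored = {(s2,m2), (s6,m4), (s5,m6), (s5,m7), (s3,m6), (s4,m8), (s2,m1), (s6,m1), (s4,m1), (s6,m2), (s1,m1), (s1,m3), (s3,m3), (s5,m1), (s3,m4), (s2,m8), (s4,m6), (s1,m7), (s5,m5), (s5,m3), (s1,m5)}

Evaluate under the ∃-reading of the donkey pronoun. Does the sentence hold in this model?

"it" takes "a mould" as antecedent — a donkey pronoun bound across the clause boundary.
Weak reading: every sculptor s with some made-mould has at least one made-mould m such that reused(s,m) ∧ stored(s,m).
Per sculptor: s1:✓  s2:✓  s3:✓  s4:✓  s5:✓  s6:✓
Every sculptor in the restrictor has a witness.

True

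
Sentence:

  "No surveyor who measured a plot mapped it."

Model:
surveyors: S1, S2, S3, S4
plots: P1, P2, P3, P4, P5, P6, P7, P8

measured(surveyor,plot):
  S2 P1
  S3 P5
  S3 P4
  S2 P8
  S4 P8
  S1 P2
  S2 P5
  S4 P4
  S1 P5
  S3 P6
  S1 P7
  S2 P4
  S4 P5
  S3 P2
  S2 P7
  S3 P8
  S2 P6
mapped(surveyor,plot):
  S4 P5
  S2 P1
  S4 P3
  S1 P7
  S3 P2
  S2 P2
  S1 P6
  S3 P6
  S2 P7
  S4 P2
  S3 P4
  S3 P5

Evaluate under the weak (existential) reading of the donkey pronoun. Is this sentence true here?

"it" takes "a plot" as antecedent — a donkey pronoun bound across the clause boundary.
Truth condition: for no (s,p) with measured(s,p) does mapped(s,p) hold.
Restrictor pairs — does the scope hold? (S1,P2):fails  (S1,P5):fails  (S1,P7):holds  (S2,P1):holds  (S2,P4):fails  (S2,P5):fails  (S2,P6):fails  (S2,P7):holds  (S2,P8):fails  (S3,P2):holds  (S3,P4):holds  (S3,P5):holds  (S3,P6):holds  (S3,P8):fails  (S4,P4):fails  (S4,P5):holds  (S4,P8):fails
Scope holds for 8 pair(s), so the sentence is false.

False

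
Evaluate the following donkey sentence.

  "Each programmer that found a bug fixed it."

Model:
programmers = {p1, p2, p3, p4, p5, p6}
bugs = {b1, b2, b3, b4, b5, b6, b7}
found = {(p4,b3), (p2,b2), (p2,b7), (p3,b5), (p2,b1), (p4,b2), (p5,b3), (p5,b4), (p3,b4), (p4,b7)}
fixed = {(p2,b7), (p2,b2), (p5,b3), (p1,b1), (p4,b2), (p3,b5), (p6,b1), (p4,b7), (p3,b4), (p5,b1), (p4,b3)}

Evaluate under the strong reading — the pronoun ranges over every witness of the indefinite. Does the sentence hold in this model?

"it" takes "a bug" as antecedent — a donkey pronoun bound across the clause boundary.
Strong reading: for every (p,b) with found(p,b), fixed(p,b).
Restrictor pairs: (p2,b1) ✗  (p2,b2) ✓  (p2,b7) ✓  (p3,b4) ✓  (p3,b5) ✓  (p4,b2) ✓  (p4,b3) ✓  (p4,b7) ✓  (p5,b3) ✓  (p5,b4) ✗
Counterexample: (p2,b1) is in found but fails the scope.

False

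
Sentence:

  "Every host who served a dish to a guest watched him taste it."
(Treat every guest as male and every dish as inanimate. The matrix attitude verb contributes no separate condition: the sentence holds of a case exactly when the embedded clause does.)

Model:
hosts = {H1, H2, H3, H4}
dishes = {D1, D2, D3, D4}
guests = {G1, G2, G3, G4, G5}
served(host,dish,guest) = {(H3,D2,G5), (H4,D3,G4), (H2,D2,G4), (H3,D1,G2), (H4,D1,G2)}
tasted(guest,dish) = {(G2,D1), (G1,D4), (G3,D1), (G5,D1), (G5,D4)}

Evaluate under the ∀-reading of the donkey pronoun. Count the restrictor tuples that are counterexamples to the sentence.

3

"him" takes "a guest" as antecedent and "it" takes "a dish"; both are donkey pronouns co-varying with the restrictor.
Strong reading: for every (h,d,g) with served(h,d,g), tasted(g,d).
Restrictor triples: (H2,D2,G4)→tasted(G4,D2) ✗  (H3,D1,G2)→tasted(G2,D1) ✓  (H3,D2,G5)→tasted(G5,D2) ✗  (H4,D1,G2)→tasted(G2,D1) ✓  (H4,D3,G4)→tasted(G4,D3) ✗
Counterexamples (restrictor triples failing the scope): 3.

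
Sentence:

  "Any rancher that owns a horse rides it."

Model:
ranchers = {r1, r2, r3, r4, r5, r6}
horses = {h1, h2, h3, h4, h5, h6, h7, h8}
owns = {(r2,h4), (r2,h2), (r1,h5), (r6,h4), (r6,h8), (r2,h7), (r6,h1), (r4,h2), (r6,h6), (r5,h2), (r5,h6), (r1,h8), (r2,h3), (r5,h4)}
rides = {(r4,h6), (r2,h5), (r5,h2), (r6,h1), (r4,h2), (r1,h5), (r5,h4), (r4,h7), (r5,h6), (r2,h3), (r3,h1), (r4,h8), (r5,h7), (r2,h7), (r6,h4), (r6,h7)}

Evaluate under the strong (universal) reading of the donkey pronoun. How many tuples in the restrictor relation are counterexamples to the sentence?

"it" takes "a horse" as antecedent — a donkey pronoun bound across the clause boundary.
Strong reading: for every (r,h) with owns(r,h), rides(r,h).
Restrictor pairs: (r1,h5) ✓  (r1,h8) ✗  (r2,h2) ✗  (r2,h3) ✓  (r2,h4) ✗  (r2,h7) ✓  (r4,h2) ✓  (r5,h2) ✓  (r5,h4) ✓  (r5,h6) ✓  (r6,h1) ✓  (r6,h4) ✓  (r6,h6) ✗  (r6,h8) ✗
Counterexamples (restrictor pairs failing the scope): 5.

5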